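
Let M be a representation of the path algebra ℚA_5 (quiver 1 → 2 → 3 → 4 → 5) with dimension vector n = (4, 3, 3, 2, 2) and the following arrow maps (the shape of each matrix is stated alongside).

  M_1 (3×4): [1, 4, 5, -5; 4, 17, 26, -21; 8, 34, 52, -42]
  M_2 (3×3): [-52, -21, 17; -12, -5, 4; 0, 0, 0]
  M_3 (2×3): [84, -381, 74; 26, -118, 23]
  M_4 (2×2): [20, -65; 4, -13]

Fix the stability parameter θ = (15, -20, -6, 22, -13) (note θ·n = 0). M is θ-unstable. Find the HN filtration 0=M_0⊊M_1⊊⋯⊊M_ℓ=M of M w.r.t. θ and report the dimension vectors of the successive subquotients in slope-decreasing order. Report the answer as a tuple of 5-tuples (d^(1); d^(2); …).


Interval decomposition of M: I[1,1]^2, I[1,2], I[1,5], I[2,4], I[3,3], I[5,5].
HN type (ℓ=8): μ^(1)=22; μ^(2)=15; μ^(3)=9/2; μ^(4)=-5/2; μ^(5)=-11/3; μ^(6)=-6; μ^(7)=-13; μ^(8)=-20

((0, 0, 0, 1, 0); (2, 0, 0, 0, 0); (0, 0, 0, 1, 1); (1, 1, 0, 0, 0); (1, 1, 1, 0, 0); (0, 0, 2, 0, 0); (0, 0, 0, 0, 1); (0, 1, 0, 0, 0))


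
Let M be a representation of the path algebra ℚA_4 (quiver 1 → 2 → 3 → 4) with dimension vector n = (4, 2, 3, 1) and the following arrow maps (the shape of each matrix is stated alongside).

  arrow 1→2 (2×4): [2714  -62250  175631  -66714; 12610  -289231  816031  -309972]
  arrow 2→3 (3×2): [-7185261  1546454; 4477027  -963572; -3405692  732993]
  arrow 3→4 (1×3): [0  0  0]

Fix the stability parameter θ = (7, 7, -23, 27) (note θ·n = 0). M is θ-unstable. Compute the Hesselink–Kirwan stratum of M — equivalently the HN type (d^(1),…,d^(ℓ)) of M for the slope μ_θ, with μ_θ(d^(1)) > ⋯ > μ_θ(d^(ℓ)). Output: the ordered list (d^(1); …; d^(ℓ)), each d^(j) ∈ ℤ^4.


Interval decomposition of M: I[1,1]^2, I[1,3]^2, I[3,3], I[4,4].
HN type (ℓ=4): μ^(1)=27; μ^(2)=7; μ^(3)=-3; μ^(4)=-23

((0, 0, 0, 1); (2, 0, 0, 0); (2, 2, 2, 0); (0, 0, 1, 0))


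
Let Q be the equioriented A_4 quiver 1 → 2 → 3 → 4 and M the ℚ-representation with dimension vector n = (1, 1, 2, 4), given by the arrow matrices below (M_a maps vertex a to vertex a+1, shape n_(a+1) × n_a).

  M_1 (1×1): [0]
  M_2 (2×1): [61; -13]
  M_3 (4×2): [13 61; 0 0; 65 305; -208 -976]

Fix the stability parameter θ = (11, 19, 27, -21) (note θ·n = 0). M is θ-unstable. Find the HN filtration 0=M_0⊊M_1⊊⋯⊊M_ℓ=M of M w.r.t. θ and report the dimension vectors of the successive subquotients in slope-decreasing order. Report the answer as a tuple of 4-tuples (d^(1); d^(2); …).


Interval decomposition of M: I[1,1], I[2,3], I[3,4], I[4,4]^3.
HN type (ℓ=5): μ^(1)=27; μ^(2)=19; μ^(3)=11; μ^(4)=3; μ^(5)=-21

((0, 0, 1, 0); (0, 1, 0, 0); (1, 0, 0, 0); (0, 0, 1, 1); (0, 0, 0, 3))


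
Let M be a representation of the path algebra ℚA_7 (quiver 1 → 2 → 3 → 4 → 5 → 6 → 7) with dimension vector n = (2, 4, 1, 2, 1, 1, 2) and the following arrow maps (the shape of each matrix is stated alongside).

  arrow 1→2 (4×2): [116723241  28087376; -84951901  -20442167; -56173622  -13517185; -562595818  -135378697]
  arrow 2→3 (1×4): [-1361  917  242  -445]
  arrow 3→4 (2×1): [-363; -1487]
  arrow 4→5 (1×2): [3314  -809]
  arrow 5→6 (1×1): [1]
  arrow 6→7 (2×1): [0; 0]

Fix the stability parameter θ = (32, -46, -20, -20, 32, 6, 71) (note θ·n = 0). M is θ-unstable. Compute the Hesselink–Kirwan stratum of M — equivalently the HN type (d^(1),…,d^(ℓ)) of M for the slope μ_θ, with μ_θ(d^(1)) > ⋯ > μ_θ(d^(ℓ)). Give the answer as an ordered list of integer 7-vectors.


Via rank(M_{q-1}∘⋯∘M_p): M ≅ I[1,2], I[1,6], I[2,2]^2, I[4,4], I[7,7]^2.
μ_θ-semistable layers: μ^(1)=71; μ^(2)=19; μ^(3)=-7; μ^(4)=-27/2; μ^(5)=-20; μ^(6)=-46

((0, 0, 0, 0, 0, 0, 2); (0, 0, 0, 0, 1, 1, 0); (1, 1, 0, 0, 0, 0, 0); (1, 1, 1, 1, 0, 0, 0); (0, 0, 0, 1, 0, 0, 0); (0, 2, 0, 0, 0, 0, 0))


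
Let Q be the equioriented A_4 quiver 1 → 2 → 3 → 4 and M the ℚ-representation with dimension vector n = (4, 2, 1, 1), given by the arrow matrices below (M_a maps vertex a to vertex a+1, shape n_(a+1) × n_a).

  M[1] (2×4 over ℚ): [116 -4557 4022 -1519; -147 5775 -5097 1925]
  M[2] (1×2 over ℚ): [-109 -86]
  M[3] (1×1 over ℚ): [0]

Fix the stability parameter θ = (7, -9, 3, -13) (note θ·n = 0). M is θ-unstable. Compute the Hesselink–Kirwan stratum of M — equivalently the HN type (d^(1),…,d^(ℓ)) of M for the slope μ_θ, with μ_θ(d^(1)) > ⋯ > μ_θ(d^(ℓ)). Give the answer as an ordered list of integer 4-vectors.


Via rank(M_{q-1}∘⋯∘M_p): M ≅ I[1,1]^2, I[1,2], I[1,3], I[4,4].
μ_θ-semistable layers: μ^(1)=7; μ^(2)=3; μ^(3)=-1; μ^(4)=-13

((2, 0, 0, 0); (0, 0, 1, 0); (2, 2, 0, 0); (0, 0, 0, 1))


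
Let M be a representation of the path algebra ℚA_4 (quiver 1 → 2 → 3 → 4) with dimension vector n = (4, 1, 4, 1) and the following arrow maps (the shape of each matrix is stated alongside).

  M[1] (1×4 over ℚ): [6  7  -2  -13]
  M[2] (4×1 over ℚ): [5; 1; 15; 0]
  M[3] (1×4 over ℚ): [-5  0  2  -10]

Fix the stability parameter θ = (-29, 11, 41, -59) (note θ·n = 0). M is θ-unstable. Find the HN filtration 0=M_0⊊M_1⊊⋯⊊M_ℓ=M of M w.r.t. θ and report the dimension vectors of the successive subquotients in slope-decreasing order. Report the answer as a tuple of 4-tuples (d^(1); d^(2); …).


Barcode: M ≅ I[1,1]^3, I[1,4], I[3,3]^3. HN layers by μ_θ (3 steps, strictly decreasing):
  μ^(1)=41; μ^(2)=-7/3; μ^(3)=-29

((0, 0, 3, 0); (0, 1, 1, 1); (4, 0, 0, 0))


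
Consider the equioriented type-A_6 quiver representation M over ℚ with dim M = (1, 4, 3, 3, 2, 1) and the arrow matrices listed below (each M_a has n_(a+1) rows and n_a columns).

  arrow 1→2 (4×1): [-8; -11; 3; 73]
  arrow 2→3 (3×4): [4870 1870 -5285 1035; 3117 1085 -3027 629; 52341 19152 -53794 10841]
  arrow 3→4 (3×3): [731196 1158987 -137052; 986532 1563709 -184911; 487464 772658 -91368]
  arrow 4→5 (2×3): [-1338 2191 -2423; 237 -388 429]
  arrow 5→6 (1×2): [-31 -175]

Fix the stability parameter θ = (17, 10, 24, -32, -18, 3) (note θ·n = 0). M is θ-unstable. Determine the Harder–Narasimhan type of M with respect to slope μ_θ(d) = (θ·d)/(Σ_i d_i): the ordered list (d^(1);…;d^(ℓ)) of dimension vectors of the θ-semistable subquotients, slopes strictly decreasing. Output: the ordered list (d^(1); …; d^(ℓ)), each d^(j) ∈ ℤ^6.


Interval decomposition of M: I[1,6], I[2,2], I[2,3], I[2,5], I[4,4].
HN type (ℓ=6): μ^(1)=24; μ^(2)=10; μ^(3)=3; μ^(4)=1/5; μ^(5)=-4; μ^(6)=-32

((0, 0, 1, 0, 0, 0); (0, 2, 0, 0, 0, 0); (0, 0, 0, 0, 0, 1); (1, 1, 1, 1, 1, 0); (0, 1, 1, 1, 1, 0); (0, 0, 0, 1, 0, 0))


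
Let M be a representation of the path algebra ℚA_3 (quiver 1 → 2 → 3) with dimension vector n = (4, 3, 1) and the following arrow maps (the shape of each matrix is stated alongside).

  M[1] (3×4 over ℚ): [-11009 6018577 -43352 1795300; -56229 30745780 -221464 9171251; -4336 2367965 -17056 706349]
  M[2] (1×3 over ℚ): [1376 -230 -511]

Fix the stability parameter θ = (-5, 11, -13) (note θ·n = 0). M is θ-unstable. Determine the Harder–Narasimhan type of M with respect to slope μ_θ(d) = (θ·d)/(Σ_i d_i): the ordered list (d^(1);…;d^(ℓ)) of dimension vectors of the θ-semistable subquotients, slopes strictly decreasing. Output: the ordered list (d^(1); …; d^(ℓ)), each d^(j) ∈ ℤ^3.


Barcode: M ≅ I[1,1]^2, I[1,2], I[1,3], I[2,2]. HN layers by μ_θ (3 steps, strictly decreasing):
  μ^(1)=11; μ^(2)=-1; μ^(3)=-5

((0, 2, 0); (0, 1, 1); (4, 0, 0))


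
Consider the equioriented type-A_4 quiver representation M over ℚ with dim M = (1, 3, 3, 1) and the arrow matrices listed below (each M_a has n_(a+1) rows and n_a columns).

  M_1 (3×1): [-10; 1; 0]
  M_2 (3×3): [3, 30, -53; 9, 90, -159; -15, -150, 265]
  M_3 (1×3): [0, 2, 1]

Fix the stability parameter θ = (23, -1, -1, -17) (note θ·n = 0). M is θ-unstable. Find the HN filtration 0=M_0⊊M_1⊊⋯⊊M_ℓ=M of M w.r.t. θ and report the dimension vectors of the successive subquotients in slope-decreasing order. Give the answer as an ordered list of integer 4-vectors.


Barcode: M ≅ I[1,2], I[2,2], I[2,4], I[3,3]^2. HN layers by μ_θ (3 steps, strictly decreasing):
  μ^(1)=11; μ^(2)=-1; μ^(3)=-19/3

((1, 1, 0, 0); (0, 1, 2, 0); (0, 1, 1, 1))


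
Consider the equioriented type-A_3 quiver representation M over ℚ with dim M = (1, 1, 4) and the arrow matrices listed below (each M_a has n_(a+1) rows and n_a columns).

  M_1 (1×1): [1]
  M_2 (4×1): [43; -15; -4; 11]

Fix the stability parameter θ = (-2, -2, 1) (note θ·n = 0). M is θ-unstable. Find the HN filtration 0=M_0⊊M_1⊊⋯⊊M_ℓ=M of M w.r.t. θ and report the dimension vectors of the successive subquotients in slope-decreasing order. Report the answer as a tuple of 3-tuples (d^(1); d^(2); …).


Via rank(M_{q-1}∘⋯∘M_p): M ≅ I[1,3], I[3,3]^3.
μ_θ-semistable layers: μ^(1)=1; μ^(2)=-2

((0, 0, 4); (1, 1, 0))


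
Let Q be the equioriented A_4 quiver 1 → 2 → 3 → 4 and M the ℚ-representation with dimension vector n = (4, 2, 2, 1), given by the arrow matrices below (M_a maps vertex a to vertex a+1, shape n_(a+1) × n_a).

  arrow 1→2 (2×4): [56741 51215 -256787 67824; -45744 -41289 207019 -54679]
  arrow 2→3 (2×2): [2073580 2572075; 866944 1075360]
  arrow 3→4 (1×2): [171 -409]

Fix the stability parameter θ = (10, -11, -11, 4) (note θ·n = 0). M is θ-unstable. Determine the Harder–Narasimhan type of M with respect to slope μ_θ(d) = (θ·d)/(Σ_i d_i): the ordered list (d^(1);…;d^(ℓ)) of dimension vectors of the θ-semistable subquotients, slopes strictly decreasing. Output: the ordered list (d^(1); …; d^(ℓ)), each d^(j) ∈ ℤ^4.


Barcode: M ≅ I[1,1]^2, I[1,2], I[1,4], I[3,3]. HN layers by μ_θ (5 steps, strictly decreasing):
  μ^(1)=10; μ^(2)=4; μ^(3)=-1/2; μ^(4)=-4; μ^(5)=-11

((2, 0, 0, 0); (0, 0, 0, 1); (1, 1, 0, 0); (1, 1, 1, 0); (0, 0, 1, 0))


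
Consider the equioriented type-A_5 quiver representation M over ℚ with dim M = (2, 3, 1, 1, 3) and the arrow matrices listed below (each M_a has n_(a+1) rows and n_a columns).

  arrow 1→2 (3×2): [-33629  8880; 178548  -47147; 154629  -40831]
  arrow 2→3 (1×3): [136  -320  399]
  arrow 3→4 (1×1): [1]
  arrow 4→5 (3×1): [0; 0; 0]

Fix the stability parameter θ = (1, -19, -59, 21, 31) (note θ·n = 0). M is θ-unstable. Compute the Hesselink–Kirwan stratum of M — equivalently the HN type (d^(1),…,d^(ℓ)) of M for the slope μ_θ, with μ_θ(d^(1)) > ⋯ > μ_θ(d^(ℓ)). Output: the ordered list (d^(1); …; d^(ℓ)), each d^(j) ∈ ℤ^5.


Via rank(M_{q-1}∘⋯∘M_p): M ≅ I[1,2], I[1,4], I[2,2], I[5,5]^3.
μ_θ-semistable layers: μ^(1)=31; μ^(2)=21; μ^(3)=-9; μ^(4)=-19; μ^(5)=-77/3

((0, 0, 0, 0, 3); (0, 0, 0, 1, 0); (1, 1, 0, 0, 0); (0, 1, 0, 0, 0); (1, 1, 1, 0, 0))


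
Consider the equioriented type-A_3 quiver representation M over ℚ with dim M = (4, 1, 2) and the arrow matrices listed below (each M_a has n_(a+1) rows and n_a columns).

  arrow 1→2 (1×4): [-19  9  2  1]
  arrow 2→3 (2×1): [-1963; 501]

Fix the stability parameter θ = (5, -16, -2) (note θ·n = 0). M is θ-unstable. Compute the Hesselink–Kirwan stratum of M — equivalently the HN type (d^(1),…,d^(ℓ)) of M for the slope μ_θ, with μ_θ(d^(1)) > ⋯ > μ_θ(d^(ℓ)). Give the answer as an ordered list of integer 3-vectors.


Barcode: M ≅ I[1,1]^3, I[1,3], I[3,3]. HN layers by μ_θ (3 steps, strictly decreasing):
  μ^(1)=5; μ^(2)=-2; μ^(3)=-11/2

((3, 0, 0); (0, 0, 2); (1, 1, 0))


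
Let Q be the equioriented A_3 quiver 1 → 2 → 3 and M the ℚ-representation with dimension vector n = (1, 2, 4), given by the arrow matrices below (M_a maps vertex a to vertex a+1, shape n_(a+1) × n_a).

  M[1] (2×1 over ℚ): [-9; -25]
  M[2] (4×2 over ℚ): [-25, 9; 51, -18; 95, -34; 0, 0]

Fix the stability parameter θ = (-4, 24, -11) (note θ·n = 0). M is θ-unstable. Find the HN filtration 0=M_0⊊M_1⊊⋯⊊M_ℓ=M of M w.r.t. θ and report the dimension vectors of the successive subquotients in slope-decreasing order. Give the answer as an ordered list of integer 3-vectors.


Via rank(M_{q-1}∘⋯∘M_p): M ≅ I[1,3], I[2,3], I[3,3]^2.
μ_θ-semistable layers: μ^(1)=13/2; μ^(2)=-4; μ^(3)=-11

((0, 2, 2); (1, 0, 0); (0, 0, 2))


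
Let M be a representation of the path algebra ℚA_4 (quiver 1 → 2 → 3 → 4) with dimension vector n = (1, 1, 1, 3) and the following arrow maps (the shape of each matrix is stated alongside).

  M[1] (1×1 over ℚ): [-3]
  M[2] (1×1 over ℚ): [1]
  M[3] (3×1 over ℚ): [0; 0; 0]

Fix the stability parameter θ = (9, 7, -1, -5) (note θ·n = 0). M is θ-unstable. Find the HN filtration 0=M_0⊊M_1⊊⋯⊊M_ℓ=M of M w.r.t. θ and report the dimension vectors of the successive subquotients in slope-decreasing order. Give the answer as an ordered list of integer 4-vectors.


Interval decomposition of M: I[1,3], I[4,4]^3.
HN type (ℓ=2): μ^(1)=5; μ^(2)=-5

((1, 1, 1, 0); (0, 0, 0, 3))


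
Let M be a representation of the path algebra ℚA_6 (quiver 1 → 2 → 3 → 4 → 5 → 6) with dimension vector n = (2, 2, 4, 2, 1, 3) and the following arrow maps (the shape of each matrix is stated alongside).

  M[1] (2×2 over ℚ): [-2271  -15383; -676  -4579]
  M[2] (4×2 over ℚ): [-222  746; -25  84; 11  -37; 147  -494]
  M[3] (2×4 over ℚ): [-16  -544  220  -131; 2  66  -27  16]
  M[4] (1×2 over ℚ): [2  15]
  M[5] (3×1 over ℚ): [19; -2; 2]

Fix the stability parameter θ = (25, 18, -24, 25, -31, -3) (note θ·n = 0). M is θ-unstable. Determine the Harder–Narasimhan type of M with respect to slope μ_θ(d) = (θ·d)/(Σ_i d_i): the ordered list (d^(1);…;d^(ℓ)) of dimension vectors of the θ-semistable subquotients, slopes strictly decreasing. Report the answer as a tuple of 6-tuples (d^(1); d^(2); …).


Via rank(M_{q-1}∘⋯∘M_p): M ≅ I[1,4], I[1,6], I[3,3]^2, I[6,6]^2.
μ_θ-semistable layers: μ^(1)=25; μ^(2)=19/3; μ^(3)=5/3; μ^(4)=-3; μ^(5)=-24

((0, 0, 0, 1, 0, 0); (1, 1, 1, 0, 0, 0); (1, 1, 1, 1, 1, 1); (0, 0, 0, 0, 0, 2); (0, 0, 2, 0, 0, 0))


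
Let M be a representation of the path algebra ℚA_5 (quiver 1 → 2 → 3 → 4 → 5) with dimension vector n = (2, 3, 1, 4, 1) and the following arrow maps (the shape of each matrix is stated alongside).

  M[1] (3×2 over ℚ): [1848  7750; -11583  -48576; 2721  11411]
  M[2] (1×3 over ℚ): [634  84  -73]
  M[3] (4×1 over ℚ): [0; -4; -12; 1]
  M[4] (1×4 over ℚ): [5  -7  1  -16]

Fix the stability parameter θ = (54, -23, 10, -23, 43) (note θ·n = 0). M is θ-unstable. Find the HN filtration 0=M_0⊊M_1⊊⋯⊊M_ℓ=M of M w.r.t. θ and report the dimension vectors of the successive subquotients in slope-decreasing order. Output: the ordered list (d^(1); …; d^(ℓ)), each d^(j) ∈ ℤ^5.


Barcode: M ≅ I[1,2], I[1,4], I[2,2], I[4,4]^2, I[4,5]. HN layers by μ_θ (4 steps, strictly decreasing):
  μ^(1)=43; μ^(2)=31/2; μ^(3)=9/2; μ^(4)=-23

((0, 0, 0, 0, 1); (1, 1, 0, 0, 0); (1, 1, 1, 1, 0); (0, 1, 0, 3, 0))


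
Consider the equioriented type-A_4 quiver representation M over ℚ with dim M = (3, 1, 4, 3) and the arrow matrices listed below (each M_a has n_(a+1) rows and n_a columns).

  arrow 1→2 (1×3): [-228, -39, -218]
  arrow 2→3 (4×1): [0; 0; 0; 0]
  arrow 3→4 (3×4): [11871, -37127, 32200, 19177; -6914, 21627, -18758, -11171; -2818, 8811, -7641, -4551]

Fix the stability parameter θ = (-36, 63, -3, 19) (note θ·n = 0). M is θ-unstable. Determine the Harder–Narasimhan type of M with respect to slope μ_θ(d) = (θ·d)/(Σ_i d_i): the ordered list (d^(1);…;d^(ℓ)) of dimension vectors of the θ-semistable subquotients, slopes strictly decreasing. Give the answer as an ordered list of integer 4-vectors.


Via rank(M_{q-1}∘⋯∘M_p): M ≅ I[1,1]^2, I[1,2], I[3,3], I[3,4]^3.
μ_θ-semistable layers: μ^(1)=63; μ^(2)=19; μ^(3)=-3; μ^(4)=-36

((0, 1, 0, 0); (0, 0, 0, 3); (0, 0, 4, 0); (3, 0, 0, 0))


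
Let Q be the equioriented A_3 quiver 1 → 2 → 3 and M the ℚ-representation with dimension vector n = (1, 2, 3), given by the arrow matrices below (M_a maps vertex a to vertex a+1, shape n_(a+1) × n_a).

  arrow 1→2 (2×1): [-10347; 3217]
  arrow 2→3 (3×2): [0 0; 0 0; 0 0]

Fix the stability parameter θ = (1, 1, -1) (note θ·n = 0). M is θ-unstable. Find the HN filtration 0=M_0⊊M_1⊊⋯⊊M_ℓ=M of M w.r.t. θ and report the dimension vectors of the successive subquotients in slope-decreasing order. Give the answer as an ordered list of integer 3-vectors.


Interval decomposition of M: I[1,2], I[2,2], I[3,3]^3.
HN type (ℓ=2): μ^(1)=1; μ^(2)=-1

((1, 2, 0); (0, 0, 3))


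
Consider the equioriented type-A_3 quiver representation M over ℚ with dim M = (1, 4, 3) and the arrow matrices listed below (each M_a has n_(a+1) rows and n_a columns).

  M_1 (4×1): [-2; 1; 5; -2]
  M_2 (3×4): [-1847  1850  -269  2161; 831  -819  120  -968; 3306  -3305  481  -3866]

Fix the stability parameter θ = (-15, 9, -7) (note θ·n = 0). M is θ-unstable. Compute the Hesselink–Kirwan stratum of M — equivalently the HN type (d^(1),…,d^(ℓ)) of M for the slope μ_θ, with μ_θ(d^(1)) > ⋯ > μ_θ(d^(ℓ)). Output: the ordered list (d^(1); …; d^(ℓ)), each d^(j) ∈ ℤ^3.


Via rank(M_{q-1}∘⋯∘M_p): M ≅ I[1,3], I[2,2], I[2,3]^2.
μ_θ-semistable layers: μ^(1)=9; μ^(2)=1; μ^(3)=-15

((0, 1, 0); (0, 3, 3); (1, 0, 0))


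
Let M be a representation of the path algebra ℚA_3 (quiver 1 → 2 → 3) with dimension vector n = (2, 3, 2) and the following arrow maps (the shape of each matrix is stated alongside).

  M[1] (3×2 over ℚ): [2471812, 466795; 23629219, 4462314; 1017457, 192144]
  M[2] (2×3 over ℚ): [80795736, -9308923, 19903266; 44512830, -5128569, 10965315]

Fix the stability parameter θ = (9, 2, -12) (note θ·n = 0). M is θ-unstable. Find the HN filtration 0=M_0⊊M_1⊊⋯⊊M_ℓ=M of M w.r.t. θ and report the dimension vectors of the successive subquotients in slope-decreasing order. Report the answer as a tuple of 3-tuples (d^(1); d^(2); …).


Interval decomposition of M: I[1,2], I[1,3], I[2,3].
HN type (ℓ=3): μ^(1)=11/2; μ^(2)=-1/3; μ^(3)=-5

((1, 1, 0); (1, 1, 1); (0, 1, 1))


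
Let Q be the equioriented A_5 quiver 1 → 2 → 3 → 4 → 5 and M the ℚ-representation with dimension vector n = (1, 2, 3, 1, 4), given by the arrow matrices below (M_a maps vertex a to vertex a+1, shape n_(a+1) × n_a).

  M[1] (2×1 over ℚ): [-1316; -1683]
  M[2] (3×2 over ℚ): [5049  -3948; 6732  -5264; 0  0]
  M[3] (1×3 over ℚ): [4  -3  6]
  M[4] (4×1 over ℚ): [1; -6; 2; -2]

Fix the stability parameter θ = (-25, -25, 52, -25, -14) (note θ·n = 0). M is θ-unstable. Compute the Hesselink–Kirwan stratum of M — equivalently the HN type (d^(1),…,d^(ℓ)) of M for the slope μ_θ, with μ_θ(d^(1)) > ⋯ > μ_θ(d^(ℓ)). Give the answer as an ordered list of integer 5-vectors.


Interval decomposition of M: I[1,2], I[2,3], I[3,3], I[3,5], I[5,5]^3.
HN type (ℓ=4): μ^(1)=52; μ^(2)=13/3; μ^(3)=-14; μ^(4)=-25

((0, 0, 2, 0, 0); (0, 0, 1, 1, 1); (0, 0, 0, 0, 3); (1, 2, 0, 0, 0))


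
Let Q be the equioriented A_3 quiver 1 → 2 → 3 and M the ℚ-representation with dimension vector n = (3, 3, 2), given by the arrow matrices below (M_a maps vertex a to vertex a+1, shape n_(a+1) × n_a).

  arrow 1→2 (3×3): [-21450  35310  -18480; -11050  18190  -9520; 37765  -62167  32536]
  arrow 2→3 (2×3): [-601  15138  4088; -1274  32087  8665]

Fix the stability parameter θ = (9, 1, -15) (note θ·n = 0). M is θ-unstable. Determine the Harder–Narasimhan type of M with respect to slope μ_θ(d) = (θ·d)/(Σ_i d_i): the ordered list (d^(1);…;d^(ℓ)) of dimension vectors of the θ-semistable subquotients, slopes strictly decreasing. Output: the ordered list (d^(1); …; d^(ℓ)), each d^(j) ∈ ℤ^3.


Interval decomposition of M: I[1,1]^2, I[1,3], I[2,2], I[2,3].
HN type (ℓ=4): μ^(1)=9; μ^(2)=1; μ^(3)=-5/3; μ^(4)=-7

((2, 0, 0); (0, 1, 0); (1, 1, 1); (0, 1, 1))


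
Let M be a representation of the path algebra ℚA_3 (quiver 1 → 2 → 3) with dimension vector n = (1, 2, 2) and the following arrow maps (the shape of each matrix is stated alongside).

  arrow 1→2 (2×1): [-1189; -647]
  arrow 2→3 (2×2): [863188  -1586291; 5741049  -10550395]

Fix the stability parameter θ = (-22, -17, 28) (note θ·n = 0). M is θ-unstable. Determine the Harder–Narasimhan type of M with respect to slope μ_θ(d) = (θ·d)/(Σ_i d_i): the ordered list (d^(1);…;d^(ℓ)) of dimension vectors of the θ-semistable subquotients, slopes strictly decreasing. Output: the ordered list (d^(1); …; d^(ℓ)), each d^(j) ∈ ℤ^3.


Barcode: M ≅ I[1,3], I[2,3]. HN layers by μ_θ (3 steps, strictly decreasing):
  μ^(1)=28; μ^(2)=-17; μ^(3)=-22

((0, 0, 2); (0, 2, 0); (1, 0, 0))


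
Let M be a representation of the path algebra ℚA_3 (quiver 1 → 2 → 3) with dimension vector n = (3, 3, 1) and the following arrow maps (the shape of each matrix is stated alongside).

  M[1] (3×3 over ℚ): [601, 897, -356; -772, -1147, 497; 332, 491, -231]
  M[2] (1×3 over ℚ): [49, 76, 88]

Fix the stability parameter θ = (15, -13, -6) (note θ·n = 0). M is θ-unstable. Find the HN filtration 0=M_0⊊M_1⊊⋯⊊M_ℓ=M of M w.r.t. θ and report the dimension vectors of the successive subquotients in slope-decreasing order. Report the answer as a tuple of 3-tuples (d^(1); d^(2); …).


Interval decomposition of M: I[1,2]^2, I[1,3].
HN type (ℓ=2): μ^(1)=1; μ^(2)=-4/3

((2, 2, 0); (1, 1, 1))


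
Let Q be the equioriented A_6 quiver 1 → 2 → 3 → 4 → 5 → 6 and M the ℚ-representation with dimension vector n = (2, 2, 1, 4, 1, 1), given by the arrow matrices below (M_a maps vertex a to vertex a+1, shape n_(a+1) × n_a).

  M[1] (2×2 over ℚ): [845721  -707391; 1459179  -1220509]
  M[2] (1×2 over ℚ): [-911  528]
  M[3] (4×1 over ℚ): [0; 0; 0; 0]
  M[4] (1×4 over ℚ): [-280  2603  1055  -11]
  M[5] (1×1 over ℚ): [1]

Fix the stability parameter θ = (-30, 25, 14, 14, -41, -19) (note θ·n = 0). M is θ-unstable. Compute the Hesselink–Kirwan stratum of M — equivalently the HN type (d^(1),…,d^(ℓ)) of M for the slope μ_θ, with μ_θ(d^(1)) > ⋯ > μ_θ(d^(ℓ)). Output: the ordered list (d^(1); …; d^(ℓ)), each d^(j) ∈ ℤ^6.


Via rank(M_{q-1}∘⋯∘M_p): M ≅ I[1,1], I[1,3], I[2,2], I[4,4]^3, I[4,6].
μ_θ-semistable layers: μ^(1)=25; μ^(2)=39/2; μ^(3)=14; μ^(4)=-46/3; μ^(5)=-30

((0, 1, 0, 0, 0, 0); (0, 1, 1, 0, 0, 0); (0, 0, 0, 3, 0, 0); (0, 0, 0, 1, 1, 1); (2, 0, 0, 0, 0, 0))


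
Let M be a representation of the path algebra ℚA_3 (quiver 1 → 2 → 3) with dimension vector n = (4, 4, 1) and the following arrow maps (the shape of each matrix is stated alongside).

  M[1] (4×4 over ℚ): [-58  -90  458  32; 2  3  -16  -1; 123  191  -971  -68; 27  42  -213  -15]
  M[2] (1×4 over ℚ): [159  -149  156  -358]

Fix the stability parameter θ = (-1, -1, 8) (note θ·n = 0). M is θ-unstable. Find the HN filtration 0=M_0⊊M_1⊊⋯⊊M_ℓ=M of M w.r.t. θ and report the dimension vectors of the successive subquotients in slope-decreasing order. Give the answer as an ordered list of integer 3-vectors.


Barcode: M ≅ I[1,1]^2, I[1,2], I[1,3], I[2,2]^2. HN layers by μ_θ (2 steps, strictly decreasing):
  μ^(1)=8; μ^(2)=-1

((0, 0, 1); (4, 4, 0))


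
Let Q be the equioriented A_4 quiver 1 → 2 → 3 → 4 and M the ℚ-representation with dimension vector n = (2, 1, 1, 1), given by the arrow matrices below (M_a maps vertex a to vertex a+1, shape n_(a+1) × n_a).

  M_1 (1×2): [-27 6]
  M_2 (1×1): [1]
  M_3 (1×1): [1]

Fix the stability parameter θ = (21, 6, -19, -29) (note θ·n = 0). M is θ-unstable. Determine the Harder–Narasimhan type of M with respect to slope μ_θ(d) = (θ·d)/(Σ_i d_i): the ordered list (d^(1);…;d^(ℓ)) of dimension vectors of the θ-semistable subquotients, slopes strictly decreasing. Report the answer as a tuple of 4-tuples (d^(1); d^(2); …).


Interval decomposition of M: I[1,1], I[1,4].
HN type (ℓ=2): μ^(1)=21; μ^(2)=-21/4

((1, 0, 0, 0); (1, 1, 1, 1))


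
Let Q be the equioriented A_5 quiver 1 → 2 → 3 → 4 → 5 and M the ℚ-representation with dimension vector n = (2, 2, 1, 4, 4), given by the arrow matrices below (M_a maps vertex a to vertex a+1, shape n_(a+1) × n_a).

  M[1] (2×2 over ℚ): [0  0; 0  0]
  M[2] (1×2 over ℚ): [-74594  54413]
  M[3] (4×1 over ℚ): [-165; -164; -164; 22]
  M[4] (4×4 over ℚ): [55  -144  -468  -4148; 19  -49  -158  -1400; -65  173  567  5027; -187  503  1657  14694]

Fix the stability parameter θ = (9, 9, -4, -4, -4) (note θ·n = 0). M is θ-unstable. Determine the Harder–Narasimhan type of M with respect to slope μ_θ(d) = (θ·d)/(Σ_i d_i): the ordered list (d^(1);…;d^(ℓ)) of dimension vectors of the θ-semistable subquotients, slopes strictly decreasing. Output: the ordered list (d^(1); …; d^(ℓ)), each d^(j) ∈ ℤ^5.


Via rank(M_{q-1}∘⋯∘M_p): M ≅ I[1,1]^2, I[2,2], I[2,5], I[4,5]^3.
μ_θ-semistable layers: μ^(1)=9; μ^(2)=-3/4; μ^(3)=-4

((2, 1, 0, 0, 0); (0, 1, 1, 1, 1); (0, 0, 0, 3, 3))


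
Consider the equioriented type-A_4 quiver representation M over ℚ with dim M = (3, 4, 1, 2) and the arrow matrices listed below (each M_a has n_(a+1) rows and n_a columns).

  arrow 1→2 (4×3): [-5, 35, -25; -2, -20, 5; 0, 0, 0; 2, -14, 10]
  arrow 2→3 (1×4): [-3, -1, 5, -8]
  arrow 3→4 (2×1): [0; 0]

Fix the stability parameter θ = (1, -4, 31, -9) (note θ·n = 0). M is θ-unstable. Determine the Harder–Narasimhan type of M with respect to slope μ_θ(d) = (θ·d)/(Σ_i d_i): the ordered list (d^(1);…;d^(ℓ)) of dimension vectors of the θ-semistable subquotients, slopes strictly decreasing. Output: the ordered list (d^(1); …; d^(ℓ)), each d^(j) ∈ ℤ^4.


Interval decomposition of M: I[1,1], I[1,2], I[1,3], I[2,2]^2, I[4,4]^2.
HN type (ℓ=5): μ^(1)=31; μ^(2)=1; μ^(3)=-3/2; μ^(4)=-4; μ^(5)=-9

((0, 0, 1, 0); (1, 0, 0, 0); (2, 2, 0, 0); (0, 2, 0, 0); (0, 0, 0, 2))


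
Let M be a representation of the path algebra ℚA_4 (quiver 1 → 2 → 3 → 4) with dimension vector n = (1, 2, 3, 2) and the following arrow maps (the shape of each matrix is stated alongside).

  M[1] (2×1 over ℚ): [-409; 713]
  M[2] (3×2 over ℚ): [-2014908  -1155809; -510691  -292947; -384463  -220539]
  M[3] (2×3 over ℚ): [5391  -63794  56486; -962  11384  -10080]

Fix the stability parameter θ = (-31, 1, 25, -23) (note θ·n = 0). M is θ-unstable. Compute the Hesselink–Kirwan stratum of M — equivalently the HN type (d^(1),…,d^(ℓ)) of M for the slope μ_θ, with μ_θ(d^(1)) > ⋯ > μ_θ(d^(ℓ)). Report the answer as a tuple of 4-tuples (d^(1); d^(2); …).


Via rank(M_{q-1}∘⋯∘M_p): M ≅ I[1,4], I[2,3], I[3,4].
μ_θ-semistable layers: μ^(1)=25; μ^(2)=1; μ^(3)=-31

((0, 0, 1, 0); (0, 2, 2, 2); (1, 0, 0, 0))


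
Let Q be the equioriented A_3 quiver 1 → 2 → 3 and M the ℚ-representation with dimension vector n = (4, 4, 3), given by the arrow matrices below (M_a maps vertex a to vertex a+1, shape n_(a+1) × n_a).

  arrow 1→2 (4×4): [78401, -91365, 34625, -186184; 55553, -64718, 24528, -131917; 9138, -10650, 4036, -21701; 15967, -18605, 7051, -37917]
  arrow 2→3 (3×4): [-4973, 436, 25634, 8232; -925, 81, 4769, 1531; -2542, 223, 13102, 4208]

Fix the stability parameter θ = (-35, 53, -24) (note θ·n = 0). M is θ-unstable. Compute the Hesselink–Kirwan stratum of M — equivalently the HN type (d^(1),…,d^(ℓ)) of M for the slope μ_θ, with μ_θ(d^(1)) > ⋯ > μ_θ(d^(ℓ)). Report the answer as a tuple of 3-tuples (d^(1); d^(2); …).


Barcode: M ≅ I[1,1], I[1,3]^3, I[2,2]. HN layers by μ_θ (3 steps, strictly decreasing):
  μ^(1)=53; μ^(2)=29/2; μ^(3)=-35

((0, 1, 0); (0, 3, 3); (4, 0, 0))


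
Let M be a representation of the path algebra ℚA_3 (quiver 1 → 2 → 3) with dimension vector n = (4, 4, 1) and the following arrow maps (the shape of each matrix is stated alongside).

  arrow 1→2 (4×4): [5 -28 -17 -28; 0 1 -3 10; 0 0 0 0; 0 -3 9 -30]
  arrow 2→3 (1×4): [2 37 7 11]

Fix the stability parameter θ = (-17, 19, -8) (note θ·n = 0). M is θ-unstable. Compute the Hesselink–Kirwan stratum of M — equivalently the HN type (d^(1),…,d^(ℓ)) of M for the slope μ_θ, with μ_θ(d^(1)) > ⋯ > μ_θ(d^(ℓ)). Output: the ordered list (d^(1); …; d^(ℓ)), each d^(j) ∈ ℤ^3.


Barcode: M ≅ I[1,1]^2, I[1,2], I[1,3], I[2,2]^2. HN layers by μ_θ (3 steps, strictly decreasing):
  μ^(1)=19; μ^(2)=11/2; μ^(3)=-17

((0, 3, 0); (0, 1, 1); (4, 0, 0))


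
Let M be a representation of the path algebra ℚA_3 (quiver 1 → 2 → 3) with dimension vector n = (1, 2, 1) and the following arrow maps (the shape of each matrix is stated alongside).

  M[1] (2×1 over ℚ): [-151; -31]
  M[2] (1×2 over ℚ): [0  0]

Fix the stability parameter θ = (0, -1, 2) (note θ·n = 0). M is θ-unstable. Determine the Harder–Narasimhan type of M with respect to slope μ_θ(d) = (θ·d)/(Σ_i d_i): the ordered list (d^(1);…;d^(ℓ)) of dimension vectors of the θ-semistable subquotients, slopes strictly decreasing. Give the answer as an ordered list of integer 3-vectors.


Barcode: M ≅ I[1,2], I[2,2], I[3,3]. HN layers by μ_θ (3 steps, strictly decreasing):
  μ^(1)=2; μ^(2)=-1/2; μ^(3)=-1

((0, 0, 1); (1, 1, 0); (0, 1, 0))


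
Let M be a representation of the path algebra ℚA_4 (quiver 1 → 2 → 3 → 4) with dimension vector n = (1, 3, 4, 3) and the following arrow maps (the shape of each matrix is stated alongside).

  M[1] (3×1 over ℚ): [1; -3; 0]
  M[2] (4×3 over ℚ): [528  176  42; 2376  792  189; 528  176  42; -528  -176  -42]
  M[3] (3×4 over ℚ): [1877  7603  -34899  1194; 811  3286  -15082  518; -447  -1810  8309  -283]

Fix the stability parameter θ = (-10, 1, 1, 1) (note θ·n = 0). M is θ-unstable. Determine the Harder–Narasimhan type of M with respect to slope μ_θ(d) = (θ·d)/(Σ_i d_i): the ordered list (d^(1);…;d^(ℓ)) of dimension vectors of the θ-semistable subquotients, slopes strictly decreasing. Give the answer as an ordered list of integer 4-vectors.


Interval decomposition of M: I[1,2], I[2,2], I[2,4], I[3,3], I[3,4]^2.
HN type (ℓ=2): μ^(1)=1; μ^(2)=-10

((0, 3, 4, 3); (1, 0, 0, 0))


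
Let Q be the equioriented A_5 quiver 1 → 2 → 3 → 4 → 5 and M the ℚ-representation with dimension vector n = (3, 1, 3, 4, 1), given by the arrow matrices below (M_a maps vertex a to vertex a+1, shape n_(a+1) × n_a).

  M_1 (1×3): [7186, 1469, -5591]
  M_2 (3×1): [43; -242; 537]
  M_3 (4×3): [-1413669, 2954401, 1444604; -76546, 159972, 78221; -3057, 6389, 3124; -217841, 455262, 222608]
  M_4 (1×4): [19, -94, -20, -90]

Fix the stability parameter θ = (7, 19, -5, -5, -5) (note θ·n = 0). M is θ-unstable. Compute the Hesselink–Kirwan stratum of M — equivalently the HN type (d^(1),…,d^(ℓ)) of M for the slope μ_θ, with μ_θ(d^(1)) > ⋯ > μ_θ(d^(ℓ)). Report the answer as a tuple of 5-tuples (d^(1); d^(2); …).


Barcode: M ≅ I[1,1]^2, I[1,5], I[3,4]^2, I[4,4]. HN layers by μ_θ (3 steps, strictly decreasing):
  μ^(1)=7; μ^(2)=11/5; μ^(3)=-5

((2, 0, 0, 0, 0); (1, 1, 1, 1, 1); (0, 0, 2, 3, 0))


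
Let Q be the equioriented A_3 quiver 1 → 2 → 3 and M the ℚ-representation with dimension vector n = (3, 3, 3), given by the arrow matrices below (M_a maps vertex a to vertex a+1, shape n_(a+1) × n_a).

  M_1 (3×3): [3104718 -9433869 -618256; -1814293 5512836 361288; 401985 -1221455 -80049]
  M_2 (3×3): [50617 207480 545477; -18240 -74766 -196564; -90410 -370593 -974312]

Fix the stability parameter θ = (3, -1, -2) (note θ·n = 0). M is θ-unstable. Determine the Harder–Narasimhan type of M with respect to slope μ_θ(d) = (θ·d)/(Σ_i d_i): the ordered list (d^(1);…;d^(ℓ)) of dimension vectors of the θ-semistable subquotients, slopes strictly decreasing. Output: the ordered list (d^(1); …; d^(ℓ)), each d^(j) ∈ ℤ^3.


Interval decomposition of M: I[1,2], I[1,3]^2, I[3,3].
HN type (ℓ=3): μ^(1)=1; μ^(2)=0; μ^(3)=-2

((1, 1, 0); (2, 2, 2); (0, 0, 1))


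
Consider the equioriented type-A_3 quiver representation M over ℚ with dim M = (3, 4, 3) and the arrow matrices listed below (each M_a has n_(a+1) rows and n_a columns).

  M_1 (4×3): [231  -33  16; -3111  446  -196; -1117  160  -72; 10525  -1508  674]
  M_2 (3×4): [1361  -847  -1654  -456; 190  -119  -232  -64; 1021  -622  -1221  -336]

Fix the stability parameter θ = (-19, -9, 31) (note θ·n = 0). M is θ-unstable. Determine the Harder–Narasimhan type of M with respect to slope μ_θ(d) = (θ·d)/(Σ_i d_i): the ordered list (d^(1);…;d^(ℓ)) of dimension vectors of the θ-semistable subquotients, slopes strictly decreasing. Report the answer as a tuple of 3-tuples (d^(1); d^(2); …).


Via rank(M_{q-1}∘⋯∘M_p): M ≅ I[1,3]^3, I[2,2].
μ_θ-semistable layers: μ^(1)=31; μ^(2)=-9; μ^(3)=-19

((0, 0, 3); (0, 4, 0); (3, 0, 0))


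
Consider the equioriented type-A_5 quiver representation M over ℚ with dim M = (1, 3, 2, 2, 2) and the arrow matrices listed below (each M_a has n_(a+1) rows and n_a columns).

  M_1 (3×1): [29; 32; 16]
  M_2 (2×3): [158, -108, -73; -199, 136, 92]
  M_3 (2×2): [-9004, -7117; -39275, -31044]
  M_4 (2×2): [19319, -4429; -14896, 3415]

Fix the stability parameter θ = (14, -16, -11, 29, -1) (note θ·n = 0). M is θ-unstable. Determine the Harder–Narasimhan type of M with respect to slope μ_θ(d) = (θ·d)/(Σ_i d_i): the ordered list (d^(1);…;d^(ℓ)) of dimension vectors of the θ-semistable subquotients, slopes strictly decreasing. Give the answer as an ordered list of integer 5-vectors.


Via rank(M_{q-1}∘⋯∘M_p): M ≅ I[1,5], I[2,2], I[2,5].
μ_θ-semistable layers: μ^(1)=14; μ^(2)=-13/3; μ^(3)=-11; μ^(4)=-16

((0, 0, 0, 2, 2); (1, 1, 1, 0, 0); (0, 0, 1, 0, 0); (0, 2, 0, 0, 0))


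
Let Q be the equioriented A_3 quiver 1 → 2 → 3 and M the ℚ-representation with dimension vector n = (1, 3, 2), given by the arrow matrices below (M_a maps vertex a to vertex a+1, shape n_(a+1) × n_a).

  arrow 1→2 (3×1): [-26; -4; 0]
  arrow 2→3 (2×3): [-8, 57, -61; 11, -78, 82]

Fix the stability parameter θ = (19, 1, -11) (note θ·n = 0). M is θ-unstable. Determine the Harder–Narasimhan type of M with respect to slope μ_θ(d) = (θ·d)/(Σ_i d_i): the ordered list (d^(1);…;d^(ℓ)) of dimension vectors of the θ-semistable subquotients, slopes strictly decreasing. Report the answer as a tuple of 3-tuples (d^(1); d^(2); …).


Interval decomposition of M: I[1,3], I[2,2], I[2,3].
HN type (ℓ=3): μ^(1)=3; μ^(2)=1; μ^(3)=-5

((1, 1, 1); (0, 1, 0); (0, 1, 1))


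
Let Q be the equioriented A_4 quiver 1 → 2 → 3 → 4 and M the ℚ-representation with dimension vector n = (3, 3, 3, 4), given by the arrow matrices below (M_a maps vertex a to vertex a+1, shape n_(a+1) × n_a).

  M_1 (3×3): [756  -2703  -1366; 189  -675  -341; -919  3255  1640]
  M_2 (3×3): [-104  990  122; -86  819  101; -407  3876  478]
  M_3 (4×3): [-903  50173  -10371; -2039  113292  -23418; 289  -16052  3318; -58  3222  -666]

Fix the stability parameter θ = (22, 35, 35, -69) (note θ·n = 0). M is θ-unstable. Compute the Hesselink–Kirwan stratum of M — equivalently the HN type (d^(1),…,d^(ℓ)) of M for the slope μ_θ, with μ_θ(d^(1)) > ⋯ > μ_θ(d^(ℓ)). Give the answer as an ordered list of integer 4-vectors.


Via rank(M_{q-1}∘⋯∘M_p): M ≅ I[1,2], I[1,3], I[1,4], I[3,4], I[4,4]^2.
μ_θ-semistable layers: μ^(1)=35; μ^(2)=22; μ^(3)=23/4; μ^(4)=-17; μ^(5)=-69

((0, 2, 1, 0); (2, 0, 0, 0); (1, 1, 1, 1); (0, 0, 1, 1); (0, 0, 0, 2))


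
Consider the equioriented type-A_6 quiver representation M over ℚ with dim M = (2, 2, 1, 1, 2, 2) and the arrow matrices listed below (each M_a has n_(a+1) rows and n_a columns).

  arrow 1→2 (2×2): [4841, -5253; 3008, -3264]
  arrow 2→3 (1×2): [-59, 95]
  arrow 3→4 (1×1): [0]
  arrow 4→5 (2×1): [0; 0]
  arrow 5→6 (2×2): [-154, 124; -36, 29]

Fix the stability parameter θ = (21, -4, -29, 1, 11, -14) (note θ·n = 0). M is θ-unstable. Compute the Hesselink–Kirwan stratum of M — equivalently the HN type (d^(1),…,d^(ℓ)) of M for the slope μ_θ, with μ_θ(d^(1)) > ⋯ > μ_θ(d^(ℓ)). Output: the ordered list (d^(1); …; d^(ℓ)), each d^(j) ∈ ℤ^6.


Interval decomposition of M: I[1,1], I[1,3], I[2,2], I[4,4], I[5,6]^2.
HN type (ℓ=4): μ^(1)=21; μ^(2)=1; μ^(3)=-3/2; μ^(4)=-4

((1, 0, 0, 0, 0, 0); (0, 0, 0, 1, 0, 0); (0, 0, 0, 0, 2, 2); (1, 2, 1, 0, 0, 0))


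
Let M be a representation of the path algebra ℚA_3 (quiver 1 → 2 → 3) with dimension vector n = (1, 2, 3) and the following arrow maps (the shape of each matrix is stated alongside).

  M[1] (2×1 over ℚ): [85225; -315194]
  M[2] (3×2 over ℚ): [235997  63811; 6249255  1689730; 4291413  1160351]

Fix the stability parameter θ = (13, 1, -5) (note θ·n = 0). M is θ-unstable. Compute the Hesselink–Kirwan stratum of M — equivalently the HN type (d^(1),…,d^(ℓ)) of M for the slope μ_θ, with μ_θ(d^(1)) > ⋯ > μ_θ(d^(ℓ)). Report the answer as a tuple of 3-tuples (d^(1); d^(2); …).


Via rank(M_{q-1}∘⋯∘M_p): M ≅ I[1,3], I[2,3], I[3,3].
μ_θ-semistable layers: μ^(1)=3; μ^(2)=-2; μ^(3)=-5

((1, 1, 1); (0, 1, 1); (0, 0, 1))


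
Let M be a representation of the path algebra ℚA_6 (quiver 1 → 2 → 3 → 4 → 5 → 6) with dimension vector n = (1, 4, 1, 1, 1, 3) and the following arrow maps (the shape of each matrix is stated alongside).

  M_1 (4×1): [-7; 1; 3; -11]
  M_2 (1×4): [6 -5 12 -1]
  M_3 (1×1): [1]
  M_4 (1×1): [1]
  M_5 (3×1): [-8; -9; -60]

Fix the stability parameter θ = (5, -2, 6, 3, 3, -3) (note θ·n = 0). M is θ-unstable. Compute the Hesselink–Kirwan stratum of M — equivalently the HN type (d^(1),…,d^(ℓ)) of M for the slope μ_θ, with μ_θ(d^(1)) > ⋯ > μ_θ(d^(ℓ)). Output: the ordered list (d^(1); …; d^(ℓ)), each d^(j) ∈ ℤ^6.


Barcode: M ≅ I[1,2], I[2,2]^2, I[2,6], I[6,6]^2. HN layers by μ_θ (4 steps, strictly decreasing):
  μ^(1)=9/4; μ^(2)=3/2; μ^(3)=-2; μ^(4)=-3

((0, 0, 1, 1, 1, 1); (1, 1, 0, 0, 0, 0); (0, 3, 0, 0, 0, 0); (0, 0, 0, 0, 0, 2))


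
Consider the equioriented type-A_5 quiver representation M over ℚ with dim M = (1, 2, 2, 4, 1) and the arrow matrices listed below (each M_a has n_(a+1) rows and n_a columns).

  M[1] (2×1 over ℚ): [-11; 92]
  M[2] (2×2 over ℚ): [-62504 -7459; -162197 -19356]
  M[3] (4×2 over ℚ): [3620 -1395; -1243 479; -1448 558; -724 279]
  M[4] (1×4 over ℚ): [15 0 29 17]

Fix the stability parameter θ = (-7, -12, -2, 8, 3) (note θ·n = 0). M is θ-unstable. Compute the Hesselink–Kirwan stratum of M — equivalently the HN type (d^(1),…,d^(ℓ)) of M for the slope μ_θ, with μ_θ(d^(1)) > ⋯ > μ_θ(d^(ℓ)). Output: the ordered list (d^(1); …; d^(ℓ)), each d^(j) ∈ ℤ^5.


Via rank(M_{q-1}∘⋯∘M_p): M ≅ I[1,4], I[2,4], I[4,4], I[4,5].
μ_θ-semistable layers: μ^(1)=8; μ^(2)=11/2; μ^(3)=-2; μ^(4)=-19/2; μ^(5)=-12

((0, 0, 0, 3, 0); (0, 0, 0, 1, 1); (0, 0, 2, 0, 0); (1, 1, 0, 0, 0); (0, 1, 0, 0, 0))


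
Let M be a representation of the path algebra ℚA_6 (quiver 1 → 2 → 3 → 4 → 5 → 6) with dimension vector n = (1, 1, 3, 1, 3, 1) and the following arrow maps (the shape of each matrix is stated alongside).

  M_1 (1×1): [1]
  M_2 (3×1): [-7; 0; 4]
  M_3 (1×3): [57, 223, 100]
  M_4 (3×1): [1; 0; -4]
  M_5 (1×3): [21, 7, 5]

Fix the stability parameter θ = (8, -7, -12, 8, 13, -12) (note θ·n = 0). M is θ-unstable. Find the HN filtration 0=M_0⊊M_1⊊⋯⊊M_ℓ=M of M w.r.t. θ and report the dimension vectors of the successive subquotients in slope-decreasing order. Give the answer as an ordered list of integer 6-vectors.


Interval decomposition of M: I[1,6], I[3,3]^2, I[5,5]^2.
HN type (ℓ=4): μ^(1)=13; μ^(2)=3; μ^(3)=-11/3; μ^(4)=-12

((0, 0, 0, 0, 2, 0); (0, 0, 0, 1, 1, 1); (1, 1, 1, 0, 0, 0); (0, 0, 2, 0, 0, 0))
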